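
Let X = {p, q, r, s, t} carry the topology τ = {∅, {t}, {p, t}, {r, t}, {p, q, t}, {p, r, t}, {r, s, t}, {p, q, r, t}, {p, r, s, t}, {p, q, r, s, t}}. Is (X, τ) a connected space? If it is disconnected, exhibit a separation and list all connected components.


(X, τ) is connected.

Find clopen sets (U ∈ τ with X ∖ U ∈ τ):
  U = ∅, X ∖ U = {p, q, r, s, t} — both open, so U is clopen.
  U = {p, q, r, s, t}, X ∖ U = ∅ — both open, so U is clopen.
Only trivial clopens (∅ and X) exist, so (X, τ) is connected.
Compute connected components by grouping points that agree on all clopens:
  component: {p, q, r, s, t}


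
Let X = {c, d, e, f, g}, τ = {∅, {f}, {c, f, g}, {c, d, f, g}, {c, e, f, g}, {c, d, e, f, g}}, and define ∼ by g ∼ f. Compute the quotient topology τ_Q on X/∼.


X/∼ = {[c], [d], [e], [f=g]}; |τ_Q| = 5.

Equivalence classes: [c], [d], [e], [f=g].
Quotient map π: X → X/∼ sends c ↦ [c], d ↦ [d], e ↦ [e], f ↦ [f=g], g ↦ [f=g].
For each subset V ⊆ X/∼, compute π^{-1}(V) ⊆ X and check whether π^{-1}(V) ∈ τ. V is open in τ_Q iff π^{-1}(V) ∈ τ.
  V = {}: π^{-1}(V) = ∅ ∈ τ ✓.
  V = {[c]}: π^{-1}(V) = {c} ∉ τ ✗.
  V = {[d]}: π^{-1}(V) = {d} ∉ τ ✗.
  V = {[c], [d]}: π^{-1}(V) = {c, d} ∉ τ ✗.
  V = {[e]}: π^{-1}(V) = {e} ∉ τ ✗.
  V = {[c], [e]}: π^{-1}(V) = {c, e} ∉ τ ✗.
  V = {[d], [e]}: π^{-1}(V) = {d, e} ∉ τ ✗.
  V = {[c], [d], [e]}: π^{-1}(V) = {c, d, e} ∉ τ ✗.
  V = {[f=g]}: π^{-1}(V) = {f, g} ∉ τ ✗.
  V = {[c], [f=g]}: π^{-1}(V) = {c, f, g} ∈ τ ✓.
  V = {[d], [f=g]}: π^{-1}(V) = {d, f, g} ∉ τ ✗.
  V = {[c], [d], [f=g]}: π^{-1}(V) = {c, d, f, g} ∈ τ ✓.
  V = {[e], [f=g]}: π^{-1}(V) = {e, f, g} ∉ τ ✗.
  V = {[c], [e], [f=g]}: π^{-1}(V) = {c, e, f, g} ∈ τ ✓.
  V = {[d], [e], [f=g]}: π^{-1}(V) = {d, e, f, g} ∉ τ ✗.
  V = {[c], [d], [e], [f=g]}: π^{-1}(V) = {c, d, e, f, g} ∈ τ ✓.
Open sets in the quotient: τ_Q = {{}, {[c], [f=g]}, {[c], [d], [f=g]}, {[c], [e], [f=g]}, {[c], [d], [e], [f=g]}} (5 elements).


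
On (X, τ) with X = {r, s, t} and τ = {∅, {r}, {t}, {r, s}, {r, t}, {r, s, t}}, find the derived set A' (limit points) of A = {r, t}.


A' = {s}

For each x ∈ X, list the open sets U ∈ τ with x ∈ U, then check whether U ∩ (A ∖ {x}) ≠ ∅ for every such U.
  x = r: open {r} ∋ x has {r} ∩ (A ∖ {r}) = ∅, so x is NOT a limit point.
  x = s: opens ∋ x are {r, s}, {r, s, t}; each meets A ∖ {s}, so x IS a limit point.
  x = t: open {t} ∋ x has {t} ∩ (A ∖ {t}) = ∅, so x is NOT a limit point.
Collecting: A' = {s}.


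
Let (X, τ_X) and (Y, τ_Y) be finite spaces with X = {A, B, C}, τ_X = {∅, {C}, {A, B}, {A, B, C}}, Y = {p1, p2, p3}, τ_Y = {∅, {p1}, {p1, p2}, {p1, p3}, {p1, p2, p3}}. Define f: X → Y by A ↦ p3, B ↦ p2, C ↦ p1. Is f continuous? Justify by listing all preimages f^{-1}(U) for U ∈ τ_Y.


f is NOT continuous.

Compute f^{-1}(U) for each U ∈ τ_Y:
  U = ∅: f^{-1}(U) = ∅ ∈ τ_X ✓.
  U = {p1}: f^{-1}(U) = {C} ∈ τ_X ✓.
  U = {p1, p2}: f^{-1}(U) = {B, C} ∉ τ_X ✗.
  U = {p1, p3}: f^{-1}(U) = {A, C} ∉ τ_X ✗.
  U = {p1, p2, p3}: f^{-1}(U) = {A, B, C} ∈ τ_X ✓.
Found U = {p1, p2} with f^{-1}(U) = {B, C} not in τ_X. Therefore f is NOT continuous.


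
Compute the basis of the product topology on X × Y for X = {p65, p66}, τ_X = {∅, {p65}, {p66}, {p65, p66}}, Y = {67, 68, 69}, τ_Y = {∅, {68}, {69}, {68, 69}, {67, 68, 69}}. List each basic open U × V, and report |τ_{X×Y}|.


Basis B = {∅ × ∅, {p65} × {68}, {p65} × {69}, {p66} × {68}, {p66} × {69}, {p65} × {68, 69}, {p65, p66} × {68}, {p65, p66} × {69}, {p66} × {68, 69}, {p65} × {67, 68, 69}, {p66} × {67, 68, 69}, {p65, p66} × {68, 69}, {p65, p66} × {67, 68, 69}}; |τ_{X×Y}| = 25.

Enumerate products U × V with U ∈ τ_X, V ∈ τ_Y (deduplicated):
  ∅ × ∅ = {} (∅)
  {p65} × {68} = {(p65,68)}
  {p65} × {69} = {(p65,69)}
  {p66} × {68} = {(p66,68)}
  {p66} × {69} = {(p66,69)}
  {p65} × {68, 69} = {(p65,68), (p65,69)}
  {p65, p66} × {68} = {(p65,68), (p66,68)}
  {p65, p66} × {69} = {(p65,69), (p66,69)}
  {p66} × {68, 69} = {(p66,68), (p66,69)}
  {p65} × {67, 68, 69} = {(p65,67), (p65,68), (p65,69)}
  {p66} × {67, 68, 69} = {(p66,67), (p66,68), (p66,69)}
  {p65, p66} × {68, 69} = {(p65,68), (p65,69), (p66,68), (p66,69)}
  {p65, p66} × {67, 68, 69} = {(p65,67), (p65,68), (p65,69), (p66,67), (p66,68), (p66,69)}
These 13 distinct sets form the basis B.
Close under arbitrary unions to get τ_{X×Y}; counting gives |τ_{X×Y}| = 25.


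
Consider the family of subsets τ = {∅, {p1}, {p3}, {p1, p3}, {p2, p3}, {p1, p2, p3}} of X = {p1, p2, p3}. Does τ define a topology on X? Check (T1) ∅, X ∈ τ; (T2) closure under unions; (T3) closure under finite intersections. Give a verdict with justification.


τ IS a topology on X.

Axiom (T1): ∅ ∈ τ? Yes; X ∈ τ? Yes.
Axiom (T2/T3): check pairwise unions and intersections of members of τ.
All pairwise intersections and unions checked — each lies in τ. Therefore τ satisfies (T1), (T2), (T3): it IS a topology on X.


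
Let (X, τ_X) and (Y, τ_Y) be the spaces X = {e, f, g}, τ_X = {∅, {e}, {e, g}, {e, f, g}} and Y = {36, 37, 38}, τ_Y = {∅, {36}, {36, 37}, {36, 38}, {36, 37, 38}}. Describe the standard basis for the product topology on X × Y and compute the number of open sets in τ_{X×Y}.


Basis B = {∅ × ∅, {e} × {36}, {e} × {36, 37}, {e} × {36, 38}, {e, g} × {36}, {e} × {36, 37, 38}, {e, f, g} × {36}, {e, g} × {36, 37}, {e, g} × {36, 38}, {e, g} × {36, 37, 38}, {e, f, g} × {36, 37}, {e, f, g} × {36, 38}, {e, f, g} × {36, 37, 38}}; |τ_{X×Y}| = 30.

Enumerate products U × V with U ∈ τ_X, V ∈ τ_Y (deduplicated):
  ∅ × ∅ = {} (∅)
  {e} × {36} = {(e,36)}
  {e} × {36, 37} = {(e,36), (e,37)}
  {e} × {36, 38} = {(e,36), (e,38)}
  {e, g} × {36} = {(e,36), (g,36)}
  {e} × {36, 37, 38} = {(e,36), (e,37), (e,38)}
  {e, f, g} × {36} = {(e,36), (f,36), (g,36)}
  {e, g} × {36, 37} = {(e,36), (e,37), (g,36), (g,37)}
  {e, g} × {36, 38} = {(e,36), (e,38), (g,36), (g,38)}
  {e, g} × {36, 37, 38} = {(e,36), (e,37), (e,38), (g,36), (g,37), (g,38)}
  {e, f, g} × {36, 37} = {(e,36), (e,37), (f,36), (f,37), (g,36), (g,37)}
  {e, f, g} × {36, 38} = {(e,36), (e,38), (f,36), (f,38), (g,36), (g,38)}
  {e, f, g} × {36, 37, 38} = {(e,36), (e,37), (e,38), (f,36), (f,37), (f,38), (g,36), (g,37), (g,38)}
These 13 distinct sets form the basis B.
Close under arbitrary unions to get τ_{X×Y}; counting gives |τ_{X×Y}| = 30.


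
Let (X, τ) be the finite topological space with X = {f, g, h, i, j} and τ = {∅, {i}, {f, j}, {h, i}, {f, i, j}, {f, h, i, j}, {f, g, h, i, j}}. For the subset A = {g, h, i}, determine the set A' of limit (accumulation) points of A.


A' = {g, h}

For each x ∈ X, list the open sets U ∈ τ with x ∈ U, then check whether U ∩ (A ∖ {x}) ≠ ∅ for every such U.
  x = f: open {f, j} ∋ x has {f, j} ∩ (A ∖ {f}) = ∅, so x is NOT a limit point.
  x = g: opens ∋ x are {f, g, h, i, j}; each meets A ∖ {g}, so x IS a limit point.
  x = h: opens ∋ x are {h, i}, {f, h, i, j}, {f, g, h, i, j}; each meets A ∖ {h}, so x IS a limit point.
  x = i: open {i} ∋ x has {i} ∩ (A ∖ {i}) = ∅, so x is NOT a limit point.
  x = j: open {f, j} ∋ x has {f, j} ∩ (A ∖ {j}) = ∅, so x is NOT a limit point.
Collecting: A' = {g, h}.


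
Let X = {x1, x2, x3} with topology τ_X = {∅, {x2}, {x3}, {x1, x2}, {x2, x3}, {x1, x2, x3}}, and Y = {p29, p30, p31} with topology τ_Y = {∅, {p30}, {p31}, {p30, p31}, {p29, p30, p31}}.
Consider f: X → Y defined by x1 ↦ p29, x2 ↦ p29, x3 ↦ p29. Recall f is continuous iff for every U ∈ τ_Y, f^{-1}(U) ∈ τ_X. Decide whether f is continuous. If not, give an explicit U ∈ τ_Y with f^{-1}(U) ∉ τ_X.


f IS continuous.

Compute f^{-1}(U) for each U ∈ τ_Y:
  U = ∅: f^{-1}(U) = ∅ ∈ τ_X ✓.
  U = {p30}: f^{-1}(U) = ∅ ∈ τ_X ✓.
  U = {p31}: f^{-1}(U) = ∅ ∈ τ_X ✓.
  U = {p30, p31}: f^{-1}(U) = ∅ ∈ τ_X ✓.
  U = {p29, p30, p31}: f^{-1}(U) = {x1, x2, x3} ∈ τ_X ✓.
Every preimage lies in τ_X, so f IS continuous.


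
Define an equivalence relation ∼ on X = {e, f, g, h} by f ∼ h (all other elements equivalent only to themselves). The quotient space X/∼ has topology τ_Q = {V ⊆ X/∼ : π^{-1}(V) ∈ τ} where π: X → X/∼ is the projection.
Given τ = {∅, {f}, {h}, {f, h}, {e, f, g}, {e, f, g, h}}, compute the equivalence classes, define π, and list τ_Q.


X/∼ = {[e], [f=h], [g]}; |τ_Q| = 3.

Equivalence classes: [e], [f=h], [g].
Quotient map π: X → X/∼ sends e ↦ [e], f ↦ [f=h], g ↦ [g], h ↦ [f=h].
For each subset V ⊆ X/∼, compute π^{-1}(V) ⊆ X and check whether π^{-1}(V) ∈ τ. V is open in τ_Q iff π^{-1}(V) ∈ τ.
  V = {}: π^{-1}(V) = ∅ ∈ τ ✓.
  V = {[e]}: π^{-1}(V) = {e} ∉ τ ✗.
  V = {[f=h]}: π^{-1}(V) = {f, h} ∈ τ ✓.
  V = {[e], [f=h]}: π^{-1}(V) = {e, f, h} ∉ τ ✗.
  V = {[g]}: π^{-1}(V) = {g} ∉ τ ✗.
  V = {[e], [g]}: π^{-1}(V) = {e, g} ∉ τ ✗.
  V = {[f=h], [g]}: π^{-1}(V) = {f, g, h} ∉ τ ✗.
  V = {[e], [f=h], [g]}: π^{-1}(V) = {e, f, g, h} ∈ τ ✓.
Open sets in the quotient: τ_Q = {{}, {[f=h]}, {[e], [f=h], [g]}} (3 elements).


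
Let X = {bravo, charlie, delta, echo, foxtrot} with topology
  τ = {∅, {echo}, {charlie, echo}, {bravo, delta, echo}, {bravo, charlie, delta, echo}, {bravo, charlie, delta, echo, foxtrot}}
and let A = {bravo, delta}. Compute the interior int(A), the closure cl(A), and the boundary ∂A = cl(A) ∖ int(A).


int(A) = ∅, cl(A) = {bravo, delta, foxtrot}, ∂A = {bravo, delta, foxtrot}.

Closed sets in (X, τ) are complements of opens:
  closed(X, τ) = {∅, {foxtrot}, {charlie, foxtrot}, {bravo, delta, foxtrot}, {bravo, charlie, delta, foxtrot}, {bravo, charlie, delta, echo, foxtrot}}.
int(A) = ⋃ {U ∈ τ : U ⊆ A}. Opens contained in A: ∅.
Taking the union of these: int(A) = ∅.
cl(A) = ⋂ {C closed : A ⊆ C}. Closed sets containing A: {bravo, delta, foxtrot}, {bravo, charlie, delta, foxtrot}, {bravo, charlie, delta, echo, foxtrot}.
Intersecting these: cl(A) = {bravo, delta, foxtrot}.
∂A = cl(A) ∖ int(A) = {bravo, delta, foxtrot} ∖ ∅ = {bravo, delta, foxtrot}.


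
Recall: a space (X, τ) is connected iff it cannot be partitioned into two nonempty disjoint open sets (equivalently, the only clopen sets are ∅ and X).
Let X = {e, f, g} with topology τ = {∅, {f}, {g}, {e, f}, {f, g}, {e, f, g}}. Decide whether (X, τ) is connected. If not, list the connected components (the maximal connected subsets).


(X, τ) is disconnected; components = [{g}, {e, f}].

Find clopen sets (U ∈ τ with X ∖ U ∈ τ):
  U = ∅, X ∖ U = {e, f, g} — both open, so U is clopen.
  U = {g}, X ∖ U = {e, f} — both open, so U is clopen.
  U = {e, f}, X ∖ U = {g} — both open, so U is clopen.
  U = {e, f, g}, X ∖ U = ∅ — both open, so U is clopen.
Nontrivial clopen(s) exist: e.g. {e, f}. So (X, τ) is disconnected.
Compute connected components by grouping points that agree on all clopens:
  component: {g}
  component: {e, f}


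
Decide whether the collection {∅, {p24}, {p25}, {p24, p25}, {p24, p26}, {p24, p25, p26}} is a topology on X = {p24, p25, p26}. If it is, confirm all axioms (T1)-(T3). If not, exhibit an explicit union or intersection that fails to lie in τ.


τ IS a topology on X.

Axiom (T1): ∅ ∈ τ? Yes; X ∈ τ? Yes.
Axiom (T2/T3): check pairwise unions and intersections of members of τ.
All pairwise intersections and unions checked — each lies in τ. Therefore τ satisfies (T1), (T2), (T3): it IS a topology on X.


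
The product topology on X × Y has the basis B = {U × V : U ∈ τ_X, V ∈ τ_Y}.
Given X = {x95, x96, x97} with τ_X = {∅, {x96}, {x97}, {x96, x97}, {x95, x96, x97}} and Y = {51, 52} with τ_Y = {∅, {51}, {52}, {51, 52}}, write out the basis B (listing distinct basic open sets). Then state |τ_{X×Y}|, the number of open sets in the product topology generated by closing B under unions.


Basis B = {∅ × ∅, {x96} × {51}, {x96} × {52}, {x97} × {51}, {x97} × {52}, {x96} × {51, 52}, {x96, x97} × {51}, {x96, x97} × {52}, {x97} × {51, 52}, {x95, x96, x97} × {51}, {x95, x96, x97} × {52}, {x96, x97} × {51, 52}, {x95, x96, x97} × {51, 52}}; |τ_{X×Y}| = 25.

Enumerate products U × V with U ∈ τ_X, V ∈ τ_Y (deduplicated):
  ∅ × ∅ = {} (∅)
  {x96} × {51} = {(x96,51)}
  {x96} × {52} = {(x96,52)}
  {x97} × {51} = {(x97,51)}
  {x97} × {52} = {(x97,52)}
  {x96} × {51, 52} = {(x96,51), (x96,52)}
  {x96, x97} × {51} = {(x96,51), (x97,51)}
  {x96, x97} × {52} = {(x96,52), (x97,52)}
  {x97} × {51, 52} = {(x97,51), (x97,52)}
  {x95, x96, x97} × {51} = {(x95,51), (x96,51), (x97,51)}
  {x95, x96, x97} × {52} = {(x95,52), (x96,52), (x97,52)}
  {x96, x97} × {51, 52} = {(x96,51), (x96,52), (x97,51), (x97,52)}
  {x95, x96, x97} × {51, 52} = {(x95,51), (x95,52), (x96,51), (x96,52), (x97,51), (x97,52)}
These 13 distinct sets form the basis B.
Close under arbitrary unions to get τ_{X×Y}; counting gives |τ_{X×Y}| = 25.


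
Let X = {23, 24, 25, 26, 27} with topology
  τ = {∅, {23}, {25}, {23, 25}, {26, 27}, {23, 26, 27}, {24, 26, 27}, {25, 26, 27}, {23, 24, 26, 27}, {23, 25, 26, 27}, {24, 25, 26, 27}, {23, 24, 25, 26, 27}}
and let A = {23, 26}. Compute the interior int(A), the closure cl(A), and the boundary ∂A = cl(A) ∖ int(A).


int(A) = {23}, cl(A) = {23, 24, 26, 27}, ∂A = {24, 26, 27}.

Closed sets in (X, τ) are complements of opens:
  closed(X, τ) = {∅, {23}, {24}, {25}, {23, 24}, {23, 25}, {24, 25}, {23, 24, 25}, {24, 26, 27}, {23, 24, 26, 27}, {24, 25, 26, 27}, {23, 24, 25, 26, 27}}.
int(A) = ⋃ {U ∈ τ : U ⊆ A}. Opens contained in A: ∅, {23}.
Taking the union of these: int(A) = {23}.
cl(A) = ⋂ {C closed : A ⊆ C}. Closed sets containing A: {23, 24, 26, 27}, {23, 24, 25, 26, 27}.
Intersecting these: cl(A) = {23, 24, 26, 27}.
∂A = cl(A) ∖ int(A) = {23, 24, 26, 27} ∖ {23} = {24, 26, 27}.


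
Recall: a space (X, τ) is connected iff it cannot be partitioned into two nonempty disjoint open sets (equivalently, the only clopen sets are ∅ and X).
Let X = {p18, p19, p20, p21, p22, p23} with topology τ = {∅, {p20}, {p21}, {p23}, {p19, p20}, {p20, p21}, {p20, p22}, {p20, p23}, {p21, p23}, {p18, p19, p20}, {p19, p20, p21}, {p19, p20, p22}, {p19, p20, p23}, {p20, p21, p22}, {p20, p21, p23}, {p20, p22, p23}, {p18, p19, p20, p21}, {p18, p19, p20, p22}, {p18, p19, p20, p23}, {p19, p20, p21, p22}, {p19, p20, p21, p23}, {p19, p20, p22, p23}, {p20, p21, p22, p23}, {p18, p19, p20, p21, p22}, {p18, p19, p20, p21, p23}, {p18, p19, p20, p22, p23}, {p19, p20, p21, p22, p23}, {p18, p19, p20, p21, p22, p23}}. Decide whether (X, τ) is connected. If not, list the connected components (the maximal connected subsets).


(X, τ) is disconnected; components = [{p21}, {p23}, {p18, p19, p20, p22}].

Find clopen sets (U ∈ τ with X ∖ U ∈ τ):
  U = ∅, X ∖ U = {p18, p19, p20, p21, p22, p23} — both open, so U is clopen.
  U = {p21}, X ∖ U = {p18, p19, p20, p22, p23} — both open, so U is clopen.
  U = {p23}, X ∖ U = {p18, p19, p20, p21, p22} — both open, so U is clopen.
  U = {p21, p23}, X ∖ U = {p18, p19, p20, p22} — both open, so U is clopen.
  U = {p18, p19, p20, p22}, X ∖ U = {p21, p23} — both open, so U is clopen.
  U = {p18, p19, p20, p21, p22}, X ∖ U = {p23} — both open, so U is clopen.
  U = {p18, p19, p20, p22, p23}, X ∖ U = {p21} — both open, so U is clopen.
  U = {p18, p19, p20, p21, p22, p23}, X ∖ U = ∅ — both open, so U is clopen.
Nontrivial clopen(s) exist: e.g. {p18, p19, p20, p21, p22}. So (X, τ) is disconnected.
Compute connected components by grouping points that agree on all clopens:
  component: {p21}
  component: {p23}
  component: {p18, p19, p20, p22}


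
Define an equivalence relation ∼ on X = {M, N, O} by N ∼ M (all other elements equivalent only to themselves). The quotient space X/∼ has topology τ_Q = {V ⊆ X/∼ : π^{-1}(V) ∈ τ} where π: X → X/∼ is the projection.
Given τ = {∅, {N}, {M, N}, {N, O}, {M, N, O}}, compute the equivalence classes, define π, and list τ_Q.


X/∼ = {[M=N], [O]}; |τ_Q| = 3.

Equivalence classes: [M=N], [O].
Quotient map π: X → X/∼ sends M ↦ [M=N], N ↦ [M=N], O ↦ [O].
For each subset V ⊆ X/∼, compute π^{-1}(V) ⊆ X and check whether π^{-1}(V) ∈ τ. V is open in τ_Q iff π^{-1}(V) ∈ τ.
  V = {}: π^{-1}(V) = ∅ ∈ τ ✓.
  V = {[M=N]}: π^{-1}(V) = {M, N} ∈ τ ✓.
  V = {[O]}: π^{-1}(V) = {O} ∉ τ ✗.
  V = {[M=N], [O]}: π^{-1}(V) = {M, N, O} ∈ τ ✓.
Open sets in the quotient: τ_Q = {{}, {[M=N]}, {[M=N], [O]}} (3 elements).


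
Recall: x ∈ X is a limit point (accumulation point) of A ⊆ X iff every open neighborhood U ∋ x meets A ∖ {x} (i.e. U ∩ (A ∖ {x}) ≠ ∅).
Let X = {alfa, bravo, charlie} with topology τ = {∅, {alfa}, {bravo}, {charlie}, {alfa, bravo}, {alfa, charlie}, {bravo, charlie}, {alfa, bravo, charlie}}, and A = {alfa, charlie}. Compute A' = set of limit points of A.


A' = ∅

For each x ∈ X, list the open sets U ∈ τ with x ∈ U, then check whether U ∩ (A ∖ {x}) ≠ ∅ for every such U.
  x = alfa: open {alfa} ∋ x has {alfa} ∩ (A ∖ {alfa}) = ∅, so x is NOT a limit point.
  x = bravo: open {bravo} ∋ x has {bravo} ∩ (A ∖ {bravo}) = ∅, so x is NOT a limit point.
  x = charlie: open {charlie} ∋ x has {charlie} ∩ (A ∖ {charlie}) = ∅, so x is NOT a limit point.
Collecting: A' = ∅.


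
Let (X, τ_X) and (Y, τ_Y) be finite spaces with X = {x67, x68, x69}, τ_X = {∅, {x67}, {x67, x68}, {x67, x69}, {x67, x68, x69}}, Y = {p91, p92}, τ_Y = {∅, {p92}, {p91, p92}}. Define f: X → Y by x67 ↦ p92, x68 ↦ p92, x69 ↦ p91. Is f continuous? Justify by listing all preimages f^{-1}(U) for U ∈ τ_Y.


f IS continuous.

Compute f^{-1}(U) for each U ∈ τ_Y:
  U = ∅: f^{-1}(U) = ∅ ∈ τ_X ✓.
  U = {p92}: f^{-1}(U) = {x67, x68} ∈ τ_X ✓.
  U = {p91, p92}: f^{-1}(U) = {x67, x68, x69} ∈ τ_X ✓.
Every preimage lies in τ_X, so f IS continuous.


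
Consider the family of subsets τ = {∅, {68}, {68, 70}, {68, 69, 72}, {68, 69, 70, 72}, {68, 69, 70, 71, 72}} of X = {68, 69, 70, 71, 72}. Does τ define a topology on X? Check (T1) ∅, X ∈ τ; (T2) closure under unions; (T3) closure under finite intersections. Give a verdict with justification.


τ IS a topology on X.

Axiom (T1): ∅ ∈ τ? Yes; X ∈ τ? Yes.
Axiom (T2/T3): check pairwise unions and intersections of members of τ.
All pairwise intersections and unions checked — each lies in τ. Therefore τ satisfies (T1), (T2), (T3): it IS a topology on X.


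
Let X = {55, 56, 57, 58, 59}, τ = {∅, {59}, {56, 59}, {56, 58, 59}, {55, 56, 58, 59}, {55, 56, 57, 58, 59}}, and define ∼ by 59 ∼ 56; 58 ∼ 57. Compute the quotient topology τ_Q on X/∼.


X/∼ = {[55], [56=59], [57=58]}; |τ_Q| = 3.

Equivalence classes: [55], [56=59], [57=58].
Quotient map π: X → X/∼ sends 55 ↦ [55], 56 ↦ [56=59], 57 ↦ [57=58], 58 ↦ [57=58], 59 ↦ [56=59].
For each subset V ⊆ X/∼, compute π^{-1}(V) ⊆ X and check whether π^{-1}(V) ∈ τ. V is open in τ_Q iff π^{-1}(V) ∈ τ.
  V = {}: π^{-1}(V) = ∅ ∈ τ ✓.
  V = {[55]}: π^{-1}(V) = {55} ∉ τ ✗.
  V = {[56=59]}: π^{-1}(V) = {56, 59} ∈ τ ✓.
  V = {[55], [56=59]}: π^{-1}(V) = {55, 56, 59} ∉ τ ✗.
  V = {[57=58]}: π^{-1}(V) = {57, 58} ∉ τ ✗.
  V = {[55], [57=58]}: π^{-1}(V) = {55, 57, 58} ∉ τ ✗.
  V = {[56=59], [57=58]}: π^{-1}(V) = {56, 57, 58, 59} ∉ τ ✗.
  V = {[55], [56=59], [57=58]}: π^{-1}(V) = {55, 56, 57, 58, 59} ∈ τ ✓.
Open sets in the quotient: τ_Q = {{}, {[56=59]}, {[55], [56=59], [57=58]}} (3 elements).


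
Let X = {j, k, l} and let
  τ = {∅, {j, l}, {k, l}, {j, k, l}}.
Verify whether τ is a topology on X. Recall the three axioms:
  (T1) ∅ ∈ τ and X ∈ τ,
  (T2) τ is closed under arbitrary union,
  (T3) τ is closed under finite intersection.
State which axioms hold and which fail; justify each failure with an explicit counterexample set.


τ is NOT a topology on X.

Axiom (T1): ∅ ∈ τ? Yes; X ∈ τ? Yes.
Axiom (T2/T3): check pairwise unions and intersections of members of τ.
Counterexample for (T3): {j, l} ∩ {k, l} = {l} ∉ τ. Therefore τ is NOT a topology.


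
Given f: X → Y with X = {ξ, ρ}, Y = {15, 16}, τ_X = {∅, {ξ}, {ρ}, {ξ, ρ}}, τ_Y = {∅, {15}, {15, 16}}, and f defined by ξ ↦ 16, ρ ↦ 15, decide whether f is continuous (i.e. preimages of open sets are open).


f IS continuous.

Compute f^{-1}(U) for each U ∈ τ_Y:
  U = ∅: f^{-1}(U) = ∅ ∈ τ_X ✓.
  U = {15}: f^{-1}(U) = {ρ} ∈ τ_X ✓.
  U = {15, 16}: f^{-1}(U) = {ξ, ρ} ∈ τ_X ✓.
Every preimage lies in τ_X, so f IS continuous.


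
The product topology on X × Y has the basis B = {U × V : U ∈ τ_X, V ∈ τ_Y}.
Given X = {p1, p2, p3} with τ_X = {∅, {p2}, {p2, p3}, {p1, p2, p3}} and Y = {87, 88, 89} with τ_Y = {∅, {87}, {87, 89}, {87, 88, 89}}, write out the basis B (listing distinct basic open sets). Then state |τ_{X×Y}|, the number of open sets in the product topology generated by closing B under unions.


Basis B = {∅ × ∅, {p2} × {87}, {p2} × {87, 89}, {p2, p3} × {87}, {p1, p2, p3} × {87}, {p2} × {87, 88, 89}, {p2, p3} × {87, 89}, {p1, p2, p3} × {87, 89}, {p2, p3} × {87, 88, 89}, {p1, p2, p3} × {87, 88, 89}}; |τ_{X×Y}| = 20.

Enumerate products U × V with U ∈ τ_X, V ∈ τ_Y (deduplicated):
  ∅ × ∅ = {} (∅)
  {p2} × {87} = {(p2,87)}
  {p2} × {87, 89} = {(p2,87), (p2,89)}
  {p2, p3} × {87} = {(p2,87), (p3,87)}
  {p1, p2, p3} × {87} = {(p1,87), (p2,87), (p3,87)}
  {p2} × {87, 88, 89} = {(p2,87), (p2,88), (p2,89)}
  {p2, p3} × {87, 89} = {(p2,87), (p2,89), (p3,87), (p3,89)}
  {p1, p2, p3} × {87, 89} = {(p1,87), (p1,89), (p2,87), (p2,89), (p3,87), (p3,89)}
  {p2, p3} × {87, 88, 89} = {(p2,87), (p2,88), (p2,89), (p3,87), (p3,88), (p3,89)}
  {p1, p2, p3} × {87, 88, 89} = {(p1,87), (p1,88), (p1,89), (p2,87), (p2,88), (p2,89), (p3,87), (p3,88), (p3,89)}
These 10 distinct sets form the basis B.
Close under arbitrary unions to get τ_{X×Y}; counting gives |τ_{X×Y}| = 20.


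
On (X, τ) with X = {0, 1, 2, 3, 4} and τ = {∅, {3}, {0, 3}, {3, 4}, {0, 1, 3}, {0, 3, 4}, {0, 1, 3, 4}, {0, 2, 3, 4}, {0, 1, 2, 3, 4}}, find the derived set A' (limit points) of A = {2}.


A' = ∅

For each x ∈ X, list the open sets U ∈ τ with x ∈ U, then check whether U ∩ (A ∖ {x}) ≠ ∅ for every such U.
  x = 0: open {0, 3} ∋ x has {0, 3} ∩ (A ∖ {0}) = ∅, so x is NOT a limit point.
  x = 1: open {0, 1, 3} ∋ x has {0, 1, 3} ∩ (A ∖ {1}) = ∅, so x is NOT a limit point.
  x = 2: open {0, 2, 3, 4} ∋ x has {0, 2, 3, 4} ∩ (A ∖ {2}) = ∅, so x is NOT a limit point.
  x = 3: open {3} ∋ x has {3} ∩ (A ∖ {3}) = ∅, so x is NOT a limit point.
  x = 4: open {3, 4} ∋ x has {3, 4} ∩ (A ∖ {4}) = ∅, so x is NOT a limit point.
Collecting: A' = ∅.


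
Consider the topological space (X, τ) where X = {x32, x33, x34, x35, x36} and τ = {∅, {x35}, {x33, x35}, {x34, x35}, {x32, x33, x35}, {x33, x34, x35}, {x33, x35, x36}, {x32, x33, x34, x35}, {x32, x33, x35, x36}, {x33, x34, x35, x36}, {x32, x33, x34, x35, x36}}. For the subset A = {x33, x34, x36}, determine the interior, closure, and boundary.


int(A) = ∅, cl(A) = {x32, x33, x34, x36}, ∂A = {x32, x33, x34, x36}.

Closed sets in (X, τ) are complements of opens:
  closed(X, τ) = {∅, {x32}, {x34}, {x36}, {x32, x34}, {x32, x36}, {x34, x36}, {x32, x33, x36}, {x32, x34, x36}, {x32, x33, x34, x36}, {x32, x33, x34, x35, x36}}.
int(A) = ⋃ {U ∈ τ : U ⊆ A}. Opens contained in A: ∅.
Taking the union of these: int(A) = ∅.
cl(A) = ⋂ {C closed : A ⊆ C}. Closed sets containing A: {x32, x33, x34, x36}, {x32, x33, x34, x35, x36}.
Intersecting these: cl(A) = {x32, x33, x34, x36}.
∂A = cl(A) ∖ int(A) = {x32, x33, x34, x36} ∖ ∅ = {x32, x33, x34, x36}.


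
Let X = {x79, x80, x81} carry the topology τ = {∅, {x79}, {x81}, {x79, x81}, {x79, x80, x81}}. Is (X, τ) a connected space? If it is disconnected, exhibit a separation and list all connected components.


(X, τ) is connected.

Find clopen sets (U ∈ τ with X ∖ U ∈ τ):
  U = ∅, X ∖ U = {x79, x80, x81} — both open, so U is clopen.
  U = {x79, x80, x81}, X ∖ U = ∅ — both open, so U is clopen.
Only trivial clopens (∅ and X) exist, so (X, τ) is connected.
Compute connected components by grouping points that agree on all clopens:
  component: {x79, x80, x81}


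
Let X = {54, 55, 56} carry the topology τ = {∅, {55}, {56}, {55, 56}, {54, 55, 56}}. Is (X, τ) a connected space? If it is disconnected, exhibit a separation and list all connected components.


(X, τ) is connected.

Find clopen sets (U ∈ τ with X ∖ U ∈ τ):
  U = ∅, X ∖ U = {54, 55, 56} — both open, so U is clopen.
  U = {54, 55, 56}, X ∖ U = ∅ — both open, so U is clopen.
Only trivial clopens (∅ and X) exist, so (X, τ) is connected.
Compute connected components by grouping points that agree on all clopens:
  component: {54, 55, 56}


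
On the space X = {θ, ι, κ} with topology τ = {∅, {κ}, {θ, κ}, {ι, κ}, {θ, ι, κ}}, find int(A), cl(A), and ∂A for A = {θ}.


int(A) = ∅, cl(A) = {θ}, ∂A = {θ}.

Closed sets in (X, τ) are complements of opens:
  closed(X, τ) = {∅, {θ}, {ι}, {θ, ι}, {θ, ι, κ}}.
int(A) = ⋃ {U ∈ τ : U ⊆ A}. Opens contained in A: ∅.
Taking the union of these: int(A) = ∅.
cl(A) = ⋂ {C closed : A ⊆ C}. Closed sets containing A: {θ}, {θ, ι}, {θ, ι, κ}.
Intersecting these: cl(A) = {θ}.
∂A = cl(A) ∖ int(A) = {θ} ∖ ∅ = {θ}.


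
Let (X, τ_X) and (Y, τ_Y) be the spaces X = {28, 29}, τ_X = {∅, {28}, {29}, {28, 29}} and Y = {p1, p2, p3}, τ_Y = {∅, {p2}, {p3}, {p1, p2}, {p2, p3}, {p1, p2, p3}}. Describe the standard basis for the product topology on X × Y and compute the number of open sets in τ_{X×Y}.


Basis B = {∅ × ∅, {28} × {p2}, {28} × {p3}, {29} × {p2}, {29} × {p3}, {28} × {p1, p2}, {28} × {p2, p3}, {28, 29} × {p2}, {28, 29} × {p3}, {29} × {p1, p2}, {29} × {p2, p3}, {28} × {p1, p2, p3}, {29} × {p1, p2, p3}, {28, 29} × {p1, p2}, {28, 29} × {p2, p3}, {28, 29} × {p1, p2, p3}}; |τ_{X×Y}| = 36.

Enumerate products U × V with U ∈ τ_X, V ∈ τ_Y (deduplicated):
  ∅ × ∅ = {} (∅)
  {28} × {p2} = {(28,p2)}
  {28} × {p3} = {(28,p3)}
  {29} × {p2} = {(29,p2)}
  {29} × {p3} = {(29,p3)}
  {28} × {p1, p2} = {(28,p1), (28,p2)}
  {28} × {p2, p3} = {(28,p2), (28,p3)}
  {28, 29} × {p2} = {(28,p2), (29,p2)}
  {28, 29} × {p3} = {(28,p3), (29,p3)}
  {29} × {p1, p2} = {(29,p1), (29,p2)}
  {29} × {p2, p3} = {(29,p2), (29,p3)}
  {28} × {p1, p2, p3} = {(28,p1), (28,p2), (28,p3)}
  {29} × {p1, p2, p3} = {(29,p1), (29,p2), (29,p3)}
  {28, 29} × {p1, p2} = {(28,p1), (28,p2), (29,p1), (29,p2)}
  {28, 29} × {p2, p3} = {(28,p2), (28,p3), (29,p2), (29,p3)}
  {28, 29} × {p1, p2, p3} = {(28,p1), (28,p2), (28,p3), (29,p1), (29,p2), (29,p3)}
These 16 distinct sets form the basis B.
Close under arbitrary unions to get τ_{X×Y}; counting gives |τ_{X×Y}| = 36.


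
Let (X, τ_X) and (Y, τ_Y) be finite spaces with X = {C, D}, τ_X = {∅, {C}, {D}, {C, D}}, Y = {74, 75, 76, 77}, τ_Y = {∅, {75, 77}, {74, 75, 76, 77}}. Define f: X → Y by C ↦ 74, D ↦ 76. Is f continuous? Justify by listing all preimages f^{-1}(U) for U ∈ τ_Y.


f IS continuous.

Compute f^{-1}(U) for each U ∈ τ_Y:
  U = ∅: f^{-1}(U) = ∅ ∈ τ_X ✓.
  U = {75, 77}: f^{-1}(U) = ∅ ∈ τ_X ✓.
  U = {74, 75, 76, 77}: f^{-1}(U) = {C, D} ∈ τ_X ✓.
Every preimage lies in τ_X, so f IS continuous.


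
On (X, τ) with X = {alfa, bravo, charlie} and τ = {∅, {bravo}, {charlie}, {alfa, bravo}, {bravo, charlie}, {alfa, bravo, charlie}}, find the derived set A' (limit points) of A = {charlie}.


A' = ∅

For each x ∈ X, list the open sets U ∈ τ with x ∈ U, then check whether U ∩ (A ∖ {x}) ≠ ∅ for every such U.
  x = alfa: open {alfa, bravo} ∋ x has {alfa, bravo} ∩ (A ∖ {alfa}) = ∅, so x is NOT a limit point.
  x = bravo: open {bravo} ∋ x has {bravo} ∩ (A ∖ {bravo}) = ∅, so x is NOT a limit point.
  x = charlie: open {charlie} ∋ x has {charlie} ∩ (A ∖ {charlie}) = ∅, so x is NOT a limit point.
Collecting: A' = ∅.


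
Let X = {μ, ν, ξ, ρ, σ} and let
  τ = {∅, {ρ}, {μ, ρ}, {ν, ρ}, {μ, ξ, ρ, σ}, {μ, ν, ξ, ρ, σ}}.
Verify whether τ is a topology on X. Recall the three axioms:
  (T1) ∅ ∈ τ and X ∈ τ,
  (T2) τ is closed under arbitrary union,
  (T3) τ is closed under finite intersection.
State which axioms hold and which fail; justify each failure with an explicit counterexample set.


τ is NOT a topology on X.

Axiom (T1): ∅ ∈ τ? Yes; X ∈ τ? Yes.
Axiom (T2/T3): check pairwise unions and intersections of members of τ.
Counterexample for (T2): {μ, ρ} ∪ {ν, ρ} = {μ, ν, ρ} ∉ τ. Therefore τ is NOT a topology.


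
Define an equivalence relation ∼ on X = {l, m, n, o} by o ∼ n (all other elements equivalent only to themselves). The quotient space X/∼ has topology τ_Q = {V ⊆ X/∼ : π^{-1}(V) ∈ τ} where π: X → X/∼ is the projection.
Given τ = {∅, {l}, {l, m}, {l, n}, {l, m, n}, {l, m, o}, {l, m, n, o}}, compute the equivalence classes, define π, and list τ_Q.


X/∼ = {[l], [m], [n=o]}; |τ_Q| = 4.

Equivalence classes: [l], [m], [n=o].
Quotient map π: X → X/∼ sends l ↦ [l], m ↦ [m], n ↦ [n=o], o ↦ [n=o].
For each subset V ⊆ X/∼, compute π^{-1}(V) ⊆ X and check whether π^{-1}(V) ∈ τ. V is open in τ_Q iff π^{-1}(V) ∈ τ.
  V = {}: π^{-1}(V) = ∅ ∈ τ ✓.
  V = {[l]}: π^{-1}(V) = {l} ∈ τ ✓.
  V = {[m]}: π^{-1}(V) = {m} ∉ τ ✗.
  V = {[l], [m]}: π^{-1}(V) = {l, m} ∈ τ ✓.
  V = {[n=o]}: π^{-1}(V) = {n, o} ∉ τ ✗.
  V = {[l], [n=o]}: π^{-1}(V) = {l, n, o} ∉ τ ✗.
  V = {[m], [n=o]}: π^{-1}(V) = {m, n, o} ∉ τ ✗.
  V = {[l], [m], [n=o]}: π^{-1}(V) = {l, m, n, o} ∈ τ ✓.
Open sets in the quotient: τ_Q = {{}, {[l]}, {[l], [m]}, {[l], [m], [n=o]}} (4 elements).


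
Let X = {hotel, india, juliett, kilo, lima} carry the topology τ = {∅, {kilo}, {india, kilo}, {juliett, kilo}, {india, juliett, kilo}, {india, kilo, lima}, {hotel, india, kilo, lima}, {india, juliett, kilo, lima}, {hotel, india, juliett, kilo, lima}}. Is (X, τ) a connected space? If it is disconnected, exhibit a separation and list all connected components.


(X, τ) is connected.

Find clopen sets (U ∈ τ with X ∖ U ∈ τ):
  U = ∅, X ∖ U = {hotel, india, juliett, kilo, lima} — both open, so U is clopen.
  U = {hotel, india, juliett, kilo, lima}, X ∖ U = ∅ — both open, so U is clopen.
Only trivial clopens (∅ and X) exist, so (X, τ) is connected.
Compute connected components by grouping points that agree on all clopens:
  component: {hotel, india, juliett, kilo, lima}


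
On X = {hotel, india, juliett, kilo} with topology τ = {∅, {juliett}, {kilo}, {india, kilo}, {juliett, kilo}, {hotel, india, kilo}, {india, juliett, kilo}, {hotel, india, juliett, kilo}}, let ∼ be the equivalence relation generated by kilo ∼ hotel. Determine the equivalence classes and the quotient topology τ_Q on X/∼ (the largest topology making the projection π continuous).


X/∼ = {[hotel=kilo], [india], [juliett]}; |τ_Q| = 4.

Equivalence classes: [hotel=kilo], [india], [juliett].
Quotient map π: X → X/∼ sends hotel ↦ [hotel=kilo], india ↦ [india], juliett ↦ [juliett], kilo ↦ [hotel=kilo].
For each subset V ⊆ X/∼, compute π^{-1}(V) ⊆ X and check whether π^{-1}(V) ∈ τ. V is open in τ_Q iff π^{-1}(V) ∈ τ.
  V = {}: π^{-1}(V) = ∅ ∈ τ ✓.
  V = {[hotel=kilo]}: π^{-1}(V) = {hotel, kilo} ∉ τ ✗.
  V = {[india]}: π^{-1}(V) = {india} ∉ τ ✗.
  V = {[hotel=kilo], [india]}: π^{-1}(V) = {hotel, india, kilo} ∈ τ ✓.
  V = {[juliett]}: π^{-1}(V) = {juliett} ∈ τ ✓.
  V = {[hotel=kilo], [juliett]}: π^{-1}(V) = {hotel, juliett, kilo} ∉ τ ✗.
  V = {[india], [juliett]}: π^{-1}(V) = {india, juliett} ∉ τ ✗.
  V = {[hotel=kilo], [india], [juliett]}: π^{-1}(V) = {hotel, india, juliett, kilo} ∈ τ ✓.
Open sets in the quotient: τ_Q = {{}, {[hotel=kilo], [india]}, {[juliett]}, {[hotel=kilo], [india], [juliett]}} (4 elements).


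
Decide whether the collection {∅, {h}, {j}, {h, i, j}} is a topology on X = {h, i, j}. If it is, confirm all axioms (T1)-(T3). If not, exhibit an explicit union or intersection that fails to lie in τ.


τ is NOT a topology on X.

Axiom (T1): ∅ ∈ τ? Yes; X ∈ τ? Yes.
Axiom (T2/T3): check pairwise unions and intersections of members of τ.
Counterexample for (T2): {h} ∪ {j} = {h, j} ∉ τ. Therefore τ is NOT a topology.


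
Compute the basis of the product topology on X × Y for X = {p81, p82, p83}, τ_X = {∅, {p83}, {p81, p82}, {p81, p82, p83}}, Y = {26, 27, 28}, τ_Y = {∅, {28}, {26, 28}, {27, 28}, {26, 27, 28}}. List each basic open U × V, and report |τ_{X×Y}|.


Basis B = {∅ × ∅, {p83} × {28}, {p81, p82} × {28}, {p83} × {26, 28}, {p83} × {27, 28}, {p81, p82, p83} × {28}, {p83} × {26, 27, 28}, {p81, p82} × {26, 28}, {p81, p82} × {27, 28}, {p81, p82} × {26, 27, 28}, {p81, p82, p83} × {26, 28}, {p81, p82, p83} × {27, 28}, {p81, p82, p83} × {26, 27, 28}}; |τ_{X×Y}| = 25.

Enumerate products U × V with U ∈ τ_X, V ∈ τ_Y (deduplicated):
  ∅ × ∅ = {} (∅)
  {p83} × {28} = {(p83,28)}
  {p81, p82} × {28} = {(p81,28), (p82,28)}
  {p83} × {26, 28} = {(p83,26), (p83,28)}
  {p83} × {27, 28} = {(p83,27), (p83,28)}
  {p81, p82, p83} × {28} = {(p81,28), (p82,28), (p83,28)}
  {p83} × {26, 27, 28} = {(p83,26), (p83,27), (p83,28)}
  {p81, p82} × {26, 28} = {(p81,26), (p81,28), (p82,26), (p82,28)}
  {p81, p82} × {27, 28} = {(p81,27), (p81,28), (p82,27), (p82,28)}
  {p81, p82} × {26, 27, 28} = {(p81,26), (p81,27), (p81,28), (p82,26), (p82,27), (p82,28)}
  {p81, p82, p83} × {26, 28} = {(p81,26), (p81,28), (p82,26), (p82,28), (p83,26), (p83,28)}
  {p81, p82, p83} × {27, 28} = {(p81,27), (p81,28), (p82,27), (p82,28), (p83,27), (p83,28)}
  {p81, p82, p83} × {26, 27, 28} = {(p81,26), (p81,27), (p81,28), (p82,26), (p82,27), (p82,28), (p83,26), (p83,27), (p83,28)}
These 13 distinct sets form the basis B.
Close under arbitrary unions to get τ_{X×Y}; counting gives |τ_{X×Y}| = 25.


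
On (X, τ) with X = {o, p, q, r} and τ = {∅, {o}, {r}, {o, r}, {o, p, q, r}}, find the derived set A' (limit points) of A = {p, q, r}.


A' = {p, q}

For each x ∈ X, list the open sets U ∈ τ with x ∈ U, then check whether U ∩ (A ∖ {x}) ≠ ∅ for every such U.
  x = o: open {o} ∋ x has {o} ∩ (A ∖ {o}) = ∅, so x is NOT a limit point.
  x = p: opens ∋ x are {o, p, q, r}; each meets A ∖ {p}, so x IS a limit point.
  x = q: opens ∋ x are {o, p, q, r}; each meets A ∖ {q}, so x IS a limit point.
  x = r: open {r} ∋ x has {r} ∩ (A ∖ {r}) = ∅, so x is NOT a limit point.
Collecting: A' = {p, q}.


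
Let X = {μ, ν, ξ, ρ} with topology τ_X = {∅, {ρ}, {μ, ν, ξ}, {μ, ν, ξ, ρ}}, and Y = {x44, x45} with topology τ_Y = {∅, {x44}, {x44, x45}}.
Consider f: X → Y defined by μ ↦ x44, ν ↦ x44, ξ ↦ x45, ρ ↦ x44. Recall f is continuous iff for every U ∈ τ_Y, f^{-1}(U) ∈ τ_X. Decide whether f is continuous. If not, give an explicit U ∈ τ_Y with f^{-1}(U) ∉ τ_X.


f is NOT continuous.

Compute f^{-1}(U) for each U ∈ τ_Y:
  U = ∅: f^{-1}(U) = ∅ ∈ τ_X ✓.
  U = {x44}: f^{-1}(U) = {μ, ν, ρ} ∉ τ_X ✗.
  U = {x44, x45}: f^{-1}(U) = {μ, ν, ξ, ρ} ∈ τ_X ✓.
Found U = {x44} with f^{-1}(U) = {μ, ν, ρ} not in τ_X. Therefore f is NOT continuous.


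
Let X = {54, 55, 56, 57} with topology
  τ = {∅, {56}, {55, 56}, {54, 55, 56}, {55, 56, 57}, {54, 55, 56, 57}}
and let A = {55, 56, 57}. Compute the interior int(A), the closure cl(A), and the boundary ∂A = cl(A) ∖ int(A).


int(A) = {55, 56, 57}, cl(A) = {54, 55, 56, 57}, ∂A = {54}.

Closed sets in (X, τ) are complements of opens:
  closed(X, τ) = {∅, {54}, {57}, {54, 57}, {54, 55, 57}, {54, 55, 56, 57}}.
int(A) = ⋃ {U ∈ τ : U ⊆ A}. Opens contained in A: ∅, {56}, {55, 56}, {55, 56, 57}.
Taking the union of these: int(A) = {55, 56, 57}.
cl(A) = ⋂ {C closed : A ⊆ C}. Closed sets containing A: {54, 55, 56, 57}.
Intersecting these: cl(A) = {54, 55, 56, 57}.
∂A = cl(A) ∖ int(A) = {54, 55, 56, 57} ∖ {55, 56, 57} = {54}.


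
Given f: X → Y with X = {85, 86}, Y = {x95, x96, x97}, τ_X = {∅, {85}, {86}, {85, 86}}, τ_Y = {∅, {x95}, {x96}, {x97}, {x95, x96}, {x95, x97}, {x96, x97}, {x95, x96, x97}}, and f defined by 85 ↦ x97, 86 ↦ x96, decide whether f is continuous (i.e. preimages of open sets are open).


f IS continuous.

Compute f^{-1}(U) for each U ∈ τ_Y:
  U = ∅: f^{-1}(U) = ∅ ∈ τ_X ✓.
  U = {x95}: f^{-1}(U) = ∅ ∈ τ_X ✓.
  U = {x96}: f^{-1}(U) = {86} ∈ τ_X ✓.
  U = {x97}: f^{-1}(U) = {85} ∈ τ_X ✓.
  U = {x95, x96}: f^{-1}(U) = {86} ∈ τ_X ✓.
  U = {x95, x97}: f^{-1}(U) = {85} ∈ τ_X ✓.
  U = {x96, x97}: f^{-1}(U) = {85, 86} ∈ τ_X ✓.
  U = {x95, x96, x97}: f^{-1}(U) = {85, 86} ∈ τ_X ✓.
Every preimage lies in τ_X, so f IS continuous.


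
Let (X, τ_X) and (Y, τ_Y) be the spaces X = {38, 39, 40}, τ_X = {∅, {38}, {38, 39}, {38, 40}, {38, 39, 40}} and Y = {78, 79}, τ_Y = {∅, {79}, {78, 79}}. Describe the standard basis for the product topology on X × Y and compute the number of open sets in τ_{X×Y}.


Basis B = {∅ × ∅, {38} × {79}, {38} × {78, 79}, {38, 39} × {79}, {38, 40} × {79}, {38, 39, 40} × {79}, {38, 39} × {78, 79}, {38, 40} × {78, 79}, {38, 39, 40} × {78, 79}}; |τ_{X×Y}| = 14.

Enumerate products U × V with U ∈ τ_X, V ∈ τ_Y (deduplicated):
  ∅ × ∅ = {} (∅)
  {38} × {79} = {(38,79)}
  {38} × {78, 79} = {(38,78), (38,79)}
  {38, 39} × {79} = {(38,79), (39,79)}
  {38, 40} × {79} = {(38,79), (40,79)}
  {38, 39, 40} × {79} = {(38,79), (39,79), (40,79)}
  {38, 39} × {78, 79} = {(38,78), (38,79), (39,78), (39,79)}
  {38, 40} × {78, 79} = {(38,78), (38,79), (40,78), (40,79)}
  {38, 39, 40} × {78, 79} = {(38,78), (38,79), (39,78), (39,79), (40,78), (40,79)}
These 9 distinct sets form the basis B.
Close under arbitrary unions to get τ_{X×Y}; counting gives |τ_{X×Y}| = 14.


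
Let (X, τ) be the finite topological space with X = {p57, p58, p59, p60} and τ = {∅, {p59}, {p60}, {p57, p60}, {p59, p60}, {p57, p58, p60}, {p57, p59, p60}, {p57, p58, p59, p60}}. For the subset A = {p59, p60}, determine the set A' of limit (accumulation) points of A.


A' = {p57, p58}

For each x ∈ X, list the open sets U ∈ τ with x ∈ U, then check whether U ∩ (A ∖ {x}) ≠ ∅ for every such U.
  x = p57: opens ∋ x are {p57, p60}, {p57, p58, p60}, {p57, p59, p60}, {p57, p58, p59, p60}; each meets A ∖ {p57}, so x IS a limit point.
  x = p58: opens ∋ x are {p57, p58, p60}, {p57, p58, p59, p60}; each meets A ∖ {p58}, so x IS a limit point.
  x = p59: open {p59} ∋ x has {p59} ∩ (A ∖ {p59}) = ∅, so x is NOT a limit point.
  x = p60: open {p60} ∋ x has {p60} ∩ (A ∖ {p60}) = ∅, so x is NOT a limit point.
Collecting: A' = {p57, p58}.


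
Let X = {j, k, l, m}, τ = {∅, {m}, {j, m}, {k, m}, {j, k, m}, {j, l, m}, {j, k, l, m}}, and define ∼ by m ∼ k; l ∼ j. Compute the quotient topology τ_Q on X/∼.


X/∼ = {[j=l], [k=m]}; |τ_Q| = 3.

Equivalence classes: [j=l], [k=m].
Quotient map π: X → X/∼ sends j ↦ [j=l], k ↦ [k=m], l ↦ [j=l], m ↦ [k=m].
For each subset V ⊆ X/∼, compute π^{-1}(V) ⊆ X and check whether π^{-1}(V) ∈ τ. V is open in τ_Q iff π^{-1}(V) ∈ τ.
  V = {}: π^{-1}(V) = ∅ ∈ τ ✓.
  V = {[j=l]}: π^{-1}(V) = {j, l} ∉ τ ✗.
  V = {[k=m]}: π^{-1}(V) = {k, m} ∈ τ ✓.
  V = {[j=l], [k=m]}: π^{-1}(V) = {j, k, l, m} ∈ τ ✓.
Open sets in the quotient: τ_Q = {{}, {[k=m]}, {[j=l], [k=m]}} (3 elements).
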